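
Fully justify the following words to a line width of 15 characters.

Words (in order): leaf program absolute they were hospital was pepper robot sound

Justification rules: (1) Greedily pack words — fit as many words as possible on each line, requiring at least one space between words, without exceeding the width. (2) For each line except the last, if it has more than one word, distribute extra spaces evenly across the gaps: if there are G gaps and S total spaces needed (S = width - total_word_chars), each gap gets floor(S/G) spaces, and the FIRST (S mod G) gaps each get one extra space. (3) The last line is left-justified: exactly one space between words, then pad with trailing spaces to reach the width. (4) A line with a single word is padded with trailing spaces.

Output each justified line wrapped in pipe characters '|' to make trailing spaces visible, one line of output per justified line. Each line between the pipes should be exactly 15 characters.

Answer: |leaf    program|
|absolute   they|
|were   hospital|
|was      pepper|
|robot sound    |

Derivation:
Line 1: ['leaf', 'program'] (min_width=12, slack=3)
Line 2: ['absolute', 'they'] (min_width=13, slack=2)
Line 3: ['were', 'hospital'] (min_width=13, slack=2)
Line 4: ['was', 'pepper'] (min_width=10, slack=5)
Line 5: ['robot', 'sound'] (min_width=11, slack=4)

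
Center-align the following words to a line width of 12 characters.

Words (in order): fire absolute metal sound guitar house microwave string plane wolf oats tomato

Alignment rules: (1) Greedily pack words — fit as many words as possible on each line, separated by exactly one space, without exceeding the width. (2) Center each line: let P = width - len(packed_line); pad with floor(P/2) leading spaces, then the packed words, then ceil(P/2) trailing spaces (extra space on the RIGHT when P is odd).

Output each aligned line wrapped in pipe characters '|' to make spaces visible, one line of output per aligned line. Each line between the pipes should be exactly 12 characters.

Line 1: ['fire'] (min_width=4, slack=8)
Line 2: ['absolute'] (min_width=8, slack=4)
Line 3: ['metal', 'sound'] (min_width=11, slack=1)
Line 4: ['guitar', 'house'] (min_width=12, slack=0)
Line 5: ['microwave'] (min_width=9, slack=3)
Line 6: ['string', 'plane'] (min_width=12, slack=0)
Line 7: ['wolf', 'oats'] (min_width=9, slack=3)
Line 8: ['tomato'] (min_width=6, slack=6)

Answer: |    fire    |
|  absolute  |
|metal sound |
|guitar house|
| microwave  |
|string plane|
| wolf oats  |
|   tomato   |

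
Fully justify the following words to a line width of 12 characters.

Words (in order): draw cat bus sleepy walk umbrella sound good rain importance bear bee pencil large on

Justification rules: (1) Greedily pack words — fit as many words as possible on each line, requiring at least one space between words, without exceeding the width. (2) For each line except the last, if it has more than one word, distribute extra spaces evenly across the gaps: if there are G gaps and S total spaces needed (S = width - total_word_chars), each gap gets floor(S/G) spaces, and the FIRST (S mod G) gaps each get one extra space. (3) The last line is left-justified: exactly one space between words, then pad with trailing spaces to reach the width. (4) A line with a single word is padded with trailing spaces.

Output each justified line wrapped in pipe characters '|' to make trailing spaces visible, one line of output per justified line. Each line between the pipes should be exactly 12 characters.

Line 1: ['draw', 'cat', 'bus'] (min_width=12, slack=0)
Line 2: ['sleepy', 'walk'] (min_width=11, slack=1)
Line 3: ['umbrella'] (min_width=8, slack=4)
Line 4: ['sound', 'good'] (min_width=10, slack=2)
Line 5: ['rain'] (min_width=4, slack=8)
Line 6: ['importance'] (min_width=10, slack=2)
Line 7: ['bear', 'bee'] (min_width=8, slack=4)
Line 8: ['pencil', 'large'] (min_width=12, slack=0)
Line 9: ['on'] (min_width=2, slack=10)

Answer: |draw cat bus|
|sleepy  walk|
|umbrella    |
|sound   good|
|rain        |
|importance  |
|bear     bee|
|pencil large|
|on          |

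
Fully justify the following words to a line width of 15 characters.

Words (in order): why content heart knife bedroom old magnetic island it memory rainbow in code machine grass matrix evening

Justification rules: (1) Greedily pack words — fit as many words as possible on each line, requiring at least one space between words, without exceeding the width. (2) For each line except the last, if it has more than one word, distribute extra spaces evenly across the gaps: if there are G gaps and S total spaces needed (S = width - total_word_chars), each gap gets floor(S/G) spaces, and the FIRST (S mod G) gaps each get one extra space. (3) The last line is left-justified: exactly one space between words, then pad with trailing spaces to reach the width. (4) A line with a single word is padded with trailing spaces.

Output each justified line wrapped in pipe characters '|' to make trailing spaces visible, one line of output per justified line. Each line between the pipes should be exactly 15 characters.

Answer: |why     content|
|heart     knife|
|bedroom     old|
|magnetic island|
|it       memory|
|rainbow in code|
|machine   grass|
|matrix evening |

Derivation:
Line 1: ['why', 'content'] (min_width=11, slack=4)
Line 2: ['heart', 'knife'] (min_width=11, slack=4)
Line 3: ['bedroom', 'old'] (min_width=11, slack=4)
Line 4: ['magnetic', 'island'] (min_width=15, slack=0)
Line 5: ['it', 'memory'] (min_width=9, slack=6)
Line 6: ['rainbow', 'in', 'code'] (min_width=15, slack=0)
Line 7: ['machine', 'grass'] (min_width=13, slack=2)
Line 8: ['matrix', 'evening'] (min_width=14, slack=1)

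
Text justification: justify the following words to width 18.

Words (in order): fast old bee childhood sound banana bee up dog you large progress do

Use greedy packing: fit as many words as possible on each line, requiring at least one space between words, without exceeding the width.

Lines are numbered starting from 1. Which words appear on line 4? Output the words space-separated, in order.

Line 1: ['fast', 'old', 'bee'] (min_width=12, slack=6)
Line 2: ['childhood', 'sound'] (min_width=15, slack=3)
Line 3: ['banana', 'bee', 'up', 'dog'] (min_width=17, slack=1)
Line 4: ['you', 'large', 'progress'] (min_width=18, slack=0)
Line 5: ['do'] (min_width=2, slack=16)

Answer: you large progress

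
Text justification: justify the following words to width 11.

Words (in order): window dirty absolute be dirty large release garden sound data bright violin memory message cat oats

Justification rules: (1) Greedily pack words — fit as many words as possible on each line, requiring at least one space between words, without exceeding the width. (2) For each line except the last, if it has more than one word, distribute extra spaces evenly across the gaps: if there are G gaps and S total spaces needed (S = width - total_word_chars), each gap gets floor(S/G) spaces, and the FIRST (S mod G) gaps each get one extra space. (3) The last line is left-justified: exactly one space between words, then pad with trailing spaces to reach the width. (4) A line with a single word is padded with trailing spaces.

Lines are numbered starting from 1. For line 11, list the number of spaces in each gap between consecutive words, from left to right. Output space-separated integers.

Answer: 1

Derivation:
Line 1: ['window'] (min_width=6, slack=5)
Line 2: ['dirty'] (min_width=5, slack=6)
Line 3: ['absolute', 'be'] (min_width=11, slack=0)
Line 4: ['dirty', 'large'] (min_width=11, slack=0)
Line 5: ['release'] (min_width=7, slack=4)
Line 6: ['garden'] (min_width=6, slack=5)
Line 7: ['sound', 'data'] (min_width=10, slack=1)
Line 8: ['bright'] (min_width=6, slack=5)
Line 9: ['violin'] (min_width=6, slack=5)
Line 10: ['memory'] (min_width=6, slack=5)
Line 11: ['message', 'cat'] (min_width=11, slack=0)
Line 12: ['oats'] (min_width=4, slack=7)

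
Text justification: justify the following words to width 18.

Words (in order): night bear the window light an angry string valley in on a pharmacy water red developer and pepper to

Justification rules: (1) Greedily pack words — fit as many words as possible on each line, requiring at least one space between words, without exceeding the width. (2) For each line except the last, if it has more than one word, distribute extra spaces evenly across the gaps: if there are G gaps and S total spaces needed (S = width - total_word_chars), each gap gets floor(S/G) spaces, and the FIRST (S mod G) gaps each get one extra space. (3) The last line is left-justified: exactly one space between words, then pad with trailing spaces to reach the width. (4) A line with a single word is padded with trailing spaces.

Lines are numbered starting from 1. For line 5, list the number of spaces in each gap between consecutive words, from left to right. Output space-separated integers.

Line 1: ['night', 'bear', 'the'] (min_width=14, slack=4)
Line 2: ['window', 'light', 'an'] (min_width=15, slack=3)
Line 3: ['angry', 'string'] (min_width=12, slack=6)
Line 4: ['valley', 'in', 'on', 'a'] (min_width=14, slack=4)
Line 5: ['pharmacy', 'water', 'red'] (min_width=18, slack=0)
Line 6: ['developer', 'and'] (min_width=13, slack=5)
Line 7: ['pepper', 'to'] (min_width=9, slack=9)

Answer: 1 1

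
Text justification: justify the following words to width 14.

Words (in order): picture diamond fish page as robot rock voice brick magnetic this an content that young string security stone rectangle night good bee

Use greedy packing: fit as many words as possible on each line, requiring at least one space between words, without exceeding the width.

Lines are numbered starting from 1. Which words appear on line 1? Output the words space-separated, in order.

Line 1: ['picture'] (min_width=7, slack=7)
Line 2: ['diamond', 'fish'] (min_width=12, slack=2)
Line 3: ['page', 'as', 'robot'] (min_width=13, slack=1)
Line 4: ['rock', 'voice'] (min_width=10, slack=4)
Line 5: ['brick', 'magnetic'] (min_width=14, slack=0)
Line 6: ['this', 'an'] (min_width=7, slack=7)
Line 7: ['content', 'that'] (min_width=12, slack=2)
Line 8: ['young', 'string'] (min_width=12, slack=2)
Line 9: ['security', 'stone'] (min_width=14, slack=0)
Line 10: ['rectangle'] (min_width=9, slack=5)
Line 11: ['night', 'good', 'bee'] (min_width=14, slack=0)

Answer: picture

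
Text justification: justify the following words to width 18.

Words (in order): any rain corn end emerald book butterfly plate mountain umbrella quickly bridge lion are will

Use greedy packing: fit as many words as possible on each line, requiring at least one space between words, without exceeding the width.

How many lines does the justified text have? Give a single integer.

Answer: 6

Derivation:
Line 1: ['any', 'rain', 'corn', 'end'] (min_width=17, slack=1)
Line 2: ['emerald', 'book'] (min_width=12, slack=6)
Line 3: ['butterfly', 'plate'] (min_width=15, slack=3)
Line 4: ['mountain', 'umbrella'] (min_width=17, slack=1)
Line 5: ['quickly', 'bridge'] (min_width=14, slack=4)
Line 6: ['lion', 'are', 'will'] (min_width=13, slack=5)
Total lines: 6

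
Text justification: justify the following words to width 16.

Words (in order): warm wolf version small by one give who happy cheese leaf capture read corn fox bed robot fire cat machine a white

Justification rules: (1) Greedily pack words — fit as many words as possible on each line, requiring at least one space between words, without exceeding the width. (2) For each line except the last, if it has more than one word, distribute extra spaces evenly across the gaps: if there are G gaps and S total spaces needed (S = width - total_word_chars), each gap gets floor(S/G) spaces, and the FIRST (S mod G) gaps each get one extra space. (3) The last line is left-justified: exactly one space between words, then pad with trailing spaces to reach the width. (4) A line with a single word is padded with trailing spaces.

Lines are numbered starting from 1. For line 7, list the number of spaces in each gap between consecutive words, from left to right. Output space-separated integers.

Line 1: ['warm', 'wolf'] (min_width=9, slack=7)
Line 2: ['version', 'small', 'by'] (min_width=16, slack=0)
Line 3: ['one', 'give', 'who'] (min_width=12, slack=4)
Line 4: ['happy', 'cheese'] (min_width=12, slack=4)
Line 5: ['leaf', 'capture'] (min_width=12, slack=4)
Line 6: ['read', 'corn', 'fox'] (min_width=13, slack=3)
Line 7: ['bed', 'robot', 'fire'] (min_width=14, slack=2)
Line 8: ['cat', 'machine', 'a'] (min_width=13, slack=3)
Line 9: ['white'] (min_width=5, slack=11)

Answer: 2 2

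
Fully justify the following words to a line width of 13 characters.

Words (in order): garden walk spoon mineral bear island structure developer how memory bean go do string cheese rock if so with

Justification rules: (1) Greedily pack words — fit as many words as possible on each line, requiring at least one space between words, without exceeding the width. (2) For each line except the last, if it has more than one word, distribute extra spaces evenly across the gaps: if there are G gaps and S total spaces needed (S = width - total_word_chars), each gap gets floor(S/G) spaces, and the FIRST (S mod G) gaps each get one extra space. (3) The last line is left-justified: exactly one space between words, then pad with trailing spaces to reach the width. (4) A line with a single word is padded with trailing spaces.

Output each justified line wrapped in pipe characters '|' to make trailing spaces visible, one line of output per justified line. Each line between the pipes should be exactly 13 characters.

Line 1: ['garden', 'walk'] (min_width=11, slack=2)
Line 2: ['spoon', 'mineral'] (min_width=13, slack=0)
Line 3: ['bear', 'island'] (min_width=11, slack=2)
Line 4: ['structure'] (min_width=9, slack=4)
Line 5: ['developer', 'how'] (min_width=13, slack=0)
Line 6: ['memory', 'bean'] (min_width=11, slack=2)
Line 7: ['go', 'do', 'string'] (min_width=12, slack=1)
Line 8: ['cheese', 'rock'] (min_width=11, slack=2)
Line 9: ['if', 'so', 'with'] (min_width=10, slack=3)

Answer: |garden   walk|
|spoon mineral|
|bear   island|
|structure    |
|developer how|
|memory   bean|
|go  do string|
|cheese   rock|
|if so with   |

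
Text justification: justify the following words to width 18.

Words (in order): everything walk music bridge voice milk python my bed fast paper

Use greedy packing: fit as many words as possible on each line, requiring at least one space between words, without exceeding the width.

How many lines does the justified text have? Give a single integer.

Line 1: ['everything', 'walk'] (min_width=15, slack=3)
Line 2: ['music', 'bridge', 'voice'] (min_width=18, slack=0)
Line 3: ['milk', 'python', 'my', 'bed'] (min_width=18, slack=0)
Line 4: ['fast', 'paper'] (min_width=10, slack=8)
Total lines: 4

Answer: 4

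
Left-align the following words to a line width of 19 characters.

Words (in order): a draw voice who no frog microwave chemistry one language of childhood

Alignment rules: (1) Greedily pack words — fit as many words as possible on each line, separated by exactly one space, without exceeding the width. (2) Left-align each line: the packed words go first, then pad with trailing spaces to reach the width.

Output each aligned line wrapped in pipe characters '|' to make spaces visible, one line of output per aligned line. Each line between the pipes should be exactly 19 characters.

Line 1: ['a', 'draw', 'voice', 'who', 'no'] (min_width=19, slack=0)
Line 2: ['frog', 'microwave'] (min_width=14, slack=5)
Line 3: ['chemistry', 'one'] (min_width=13, slack=6)
Line 4: ['language', 'of'] (min_width=11, slack=8)
Line 5: ['childhood'] (min_width=9, slack=10)

Answer: |a draw voice who no|
|frog microwave     |
|chemistry one      |
|language of        |
|childhood          |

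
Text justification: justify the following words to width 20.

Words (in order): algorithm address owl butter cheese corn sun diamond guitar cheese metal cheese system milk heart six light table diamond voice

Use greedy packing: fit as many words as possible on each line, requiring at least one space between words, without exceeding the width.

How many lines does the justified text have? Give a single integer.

Line 1: ['algorithm', 'address'] (min_width=17, slack=3)
Line 2: ['owl', 'butter', 'cheese'] (min_width=17, slack=3)
Line 3: ['corn', 'sun', 'diamond'] (min_width=16, slack=4)
Line 4: ['guitar', 'cheese', 'metal'] (min_width=19, slack=1)
Line 5: ['cheese', 'system', 'milk'] (min_width=18, slack=2)
Line 6: ['heart', 'six', 'light'] (min_width=15, slack=5)
Line 7: ['table', 'diamond', 'voice'] (min_width=19, slack=1)
Total lines: 7

Answer: 7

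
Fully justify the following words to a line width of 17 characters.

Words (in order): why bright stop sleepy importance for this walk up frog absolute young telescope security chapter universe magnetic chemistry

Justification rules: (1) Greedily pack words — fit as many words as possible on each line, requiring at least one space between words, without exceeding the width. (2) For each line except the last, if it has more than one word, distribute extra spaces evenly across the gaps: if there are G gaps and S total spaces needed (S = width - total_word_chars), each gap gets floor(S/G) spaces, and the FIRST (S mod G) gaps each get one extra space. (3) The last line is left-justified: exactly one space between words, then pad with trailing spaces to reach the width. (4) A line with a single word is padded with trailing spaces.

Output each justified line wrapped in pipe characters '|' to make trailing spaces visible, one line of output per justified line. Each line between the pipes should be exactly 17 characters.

Answer: |why  bright  stop|
|sleepy importance|
|for  this walk up|
|frog     absolute|
|young   telescope|
|security  chapter|
|universe magnetic|
|chemistry        |

Derivation:
Line 1: ['why', 'bright', 'stop'] (min_width=15, slack=2)
Line 2: ['sleepy', 'importance'] (min_width=17, slack=0)
Line 3: ['for', 'this', 'walk', 'up'] (min_width=16, slack=1)
Line 4: ['frog', 'absolute'] (min_width=13, slack=4)
Line 5: ['young', 'telescope'] (min_width=15, slack=2)
Line 6: ['security', 'chapter'] (min_width=16, slack=1)
Line 7: ['universe', 'magnetic'] (min_width=17, slack=0)
Line 8: ['chemistry'] (min_width=9, slack=8)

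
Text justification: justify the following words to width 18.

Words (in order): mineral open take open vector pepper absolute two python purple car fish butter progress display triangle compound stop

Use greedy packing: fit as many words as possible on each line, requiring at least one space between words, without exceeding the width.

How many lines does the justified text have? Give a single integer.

Answer: 8

Derivation:
Line 1: ['mineral', 'open', 'take'] (min_width=17, slack=1)
Line 2: ['open', 'vector', 'pepper'] (min_width=18, slack=0)
Line 3: ['absolute', 'two'] (min_width=12, slack=6)
Line 4: ['python', 'purple', 'car'] (min_width=17, slack=1)
Line 5: ['fish', 'butter'] (min_width=11, slack=7)
Line 6: ['progress', 'display'] (min_width=16, slack=2)
Line 7: ['triangle', 'compound'] (min_width=17, slack=1)
Line 8: ['stop'] (min_width=4, slack=14)
Total lines: 8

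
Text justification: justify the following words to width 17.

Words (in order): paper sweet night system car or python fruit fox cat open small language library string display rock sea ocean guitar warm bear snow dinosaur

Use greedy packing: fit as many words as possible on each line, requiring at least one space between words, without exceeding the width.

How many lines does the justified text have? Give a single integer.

Line 1: ['paper', 'sweet', 'night'] (min_width=17, slack=0)
Line 2: ['system', 'car', 'or'] (min_width=13, slack=4)
Line 3: ['python', 'fruit', 'fox'] (min_width=16, slack=1)
Line 4: ['cat', 'open', 'small'] (min_width=14, slack=3)
Line 5: ['language', 'library'] (min_width=16, slack=1)
Line 6: ['string', 'display'] (min_width=14, slack=3)
Line 7: ['rock', 'sea', 'ocean'] (min_width=14, slack=3)
Line 8: ['guitar', 'warm', 'bear'] (min_width=16, slack=1)
Line 9: ['snow', 'dinosaur'] (min_width=13, slack=4)
Total lines: 9

Answer: 9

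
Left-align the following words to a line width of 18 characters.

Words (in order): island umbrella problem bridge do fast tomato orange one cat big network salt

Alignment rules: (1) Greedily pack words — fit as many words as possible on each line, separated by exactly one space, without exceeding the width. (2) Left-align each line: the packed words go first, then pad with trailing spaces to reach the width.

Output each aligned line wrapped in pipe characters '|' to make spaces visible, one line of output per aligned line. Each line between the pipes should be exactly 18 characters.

Answer: |island umbrella   |
|problem bridge do |
|fast tomato orange|
|one cat big       |
|network salt      |

Derivation:
Line 1: ['island', 'umbrella'] (min_width=15, slack=3)
Line 2: ['problem', 'bridge', 'do'] (min_width=17, slack=1)
Line 3: ['fast', 'tomato', 'orange'] (min_width=18, slack=0)
Line 4: ['one', 'cat', 'big'] (min_width=11, slack=7)
Line 5: ['network', 'salt'] (min_width=12, slack=6)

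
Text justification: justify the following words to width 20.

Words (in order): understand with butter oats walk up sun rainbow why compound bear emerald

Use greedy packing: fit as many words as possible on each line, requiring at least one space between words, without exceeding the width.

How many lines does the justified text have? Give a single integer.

Answer: 5

Derivation:
Line 1: ['understand', 'with'] (min_width=15, slack=5)
Line 2: ['butter', 'oats', 'walk', 'up'] (min_width=19, slack=1)
Line 3: ['sun', 'rainbow', 'why'] (min_width=15, slack=5)
Line 4: ['compound', 'bear'] (min_width=13, slack=7)
Line 5: ['emerald'] (min_width=7, slack=13)
Total lines: 5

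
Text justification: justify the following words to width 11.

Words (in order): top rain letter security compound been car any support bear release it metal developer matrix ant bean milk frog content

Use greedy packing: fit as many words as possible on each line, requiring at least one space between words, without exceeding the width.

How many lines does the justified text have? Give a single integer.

Answer: 14

Derivation:
Line 1: ['top', 'rain'] (min_width=8, slack=3)
Line 2: ['letter'] (min_width=6, slack=5)
Line 3: ['security'] (min_width=8, slack=3)
Line 4: ['compound'] (min_width=8, slack=3)
Line 5: ['been', 'car'] (min_width=8, slack=3)
Line 6: ['any', 'support'] (min_width=11, slack=0)
Line 7: ['bear'] (min_width=4, slack=7)
Line 8: ['release', 'it'] (min_width=10, slack=1)
Line 9: ['metal'] (min_width=5, slack=6)
Line 10: ['developer'] (min_width=9, slack=2)
Line 11: ['matrix', 'ant'] (min_width=10, slack=1)
Line 12: ['bean', 'milk'] (min_width=9, slack=2)
Line 13: ['frog'] (min_width=4, slack=7)
Line 14: ['content'] (min_width=7, slack=4)
Total lines: 14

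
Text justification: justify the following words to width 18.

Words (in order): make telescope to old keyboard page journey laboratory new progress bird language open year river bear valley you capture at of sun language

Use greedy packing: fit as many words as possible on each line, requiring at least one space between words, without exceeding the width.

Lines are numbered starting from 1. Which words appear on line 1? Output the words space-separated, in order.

Answer: make telescope to

Derivation:
Line 1: ['make', 'telescope', 'to'] (min_width=17, slack=1)
Line 2: ['old', 'keyboard', 'page'] (min_width=17, slack=1)
Line 3: ['journey', 'laboratory'] (min_width=18, slack=0)
Line 4: ['new', 'progress', 'bird'] (min_width=17, slack=1)
Line 5: ['language', 'open', 'year'] (min_width=18, slack=0)
Line 6: ['river', 'bear', 'valley'] (min_width=17, slack=1)
Line 7: ['you', 'capture', 'at', 'of'] (min_width=17, slack=1)
Line 8: ['sun', 'language'] (min_width=12, slack=6)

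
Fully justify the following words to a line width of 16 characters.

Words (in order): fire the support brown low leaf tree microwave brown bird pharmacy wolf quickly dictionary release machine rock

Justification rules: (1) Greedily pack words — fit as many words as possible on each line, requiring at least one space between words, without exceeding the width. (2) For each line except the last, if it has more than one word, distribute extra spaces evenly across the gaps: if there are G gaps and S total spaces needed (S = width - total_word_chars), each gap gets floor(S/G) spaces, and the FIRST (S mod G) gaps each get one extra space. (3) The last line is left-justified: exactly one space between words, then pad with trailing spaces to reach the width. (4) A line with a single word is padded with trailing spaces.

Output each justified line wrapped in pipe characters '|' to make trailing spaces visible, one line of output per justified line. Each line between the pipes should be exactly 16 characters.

Line 1: ['fire', 'the', 'support'] (min_width=16, slack=0)
Line 2: ['brown', 'low', 'leaf'] (min_width=14, slack=2)
Line 3: ['tree', 'microwave'] (min_width=14, slack=2)
Line 4: ['brown', 'bird'] (min_width=10, slack=6)
Line 5: ['pharmacy', 'wolf'] (min_width=13, slack=3)
Line 6: ['quickly'] (min_width=7, slack=9)
Line 7: ['dictionary'] (min_width=10, slack=6)
Line 8: ['release', 'machine'] (min_width=15, slack=1)
Line 9: ['rock'] (min_width=4, slack=12)

Answer: |fire the support|
|brown  low  leaf|
|tree   microwave|
|brown       bird|
|pharmacy    wolf|
|quickly         |
|dictionary      |
|release  machine|
|rock            |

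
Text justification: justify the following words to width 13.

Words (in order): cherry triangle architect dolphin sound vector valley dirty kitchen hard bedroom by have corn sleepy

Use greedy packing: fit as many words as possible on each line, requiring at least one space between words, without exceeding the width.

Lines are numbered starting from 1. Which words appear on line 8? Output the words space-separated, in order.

Line 1: ['cherry'] (min_width=6, slack=7)
Line 2: ['triangle'] (min_width=8, slack=5)
Line 3: ['architect'] (min_width=9, slack=4)
Line 4: ['dolphin', 'sound'] (min_width=13, slack=0)
Line 5: ['vector', 'valley'] (min_width=13, slack=0)
Line 6: ['dirty', 'kitchen'] (min_width=13, slack=0)
Line 7: ['hard', 'bedroom'] (min_width=12, slack=1)
Line 8: ['by', 'have', 'corn'] (min_width=12, slack=1)
Line 9: ['sleepy'] (min_width=6, slack=7)

Answer: by have corn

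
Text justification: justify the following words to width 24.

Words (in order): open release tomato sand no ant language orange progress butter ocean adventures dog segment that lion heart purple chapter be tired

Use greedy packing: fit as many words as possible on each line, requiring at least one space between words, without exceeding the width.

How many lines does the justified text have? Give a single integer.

Answer: 6

Derivation:
Line 1: ['open', 'release', 'tomato', 'sand'] (min_width=24, slack=0)
Line 2: ['no', 'ant', 'language', 'orange'] (min_width=22, slack=2)
Line 3: ['progress', 'butter', 'ocean'] (min_width=21, slack=3)
Line 4: ['adventures', 'dog', 'segment'] (min_width=22, slack=2)
Line 5: ['that', 'lion', 'heart', 'purple'] (min_width=22, slack=2)
Line 6: ['chapter', 'be', 'tired'] (min_width=16, slack=8)
Total lines: 6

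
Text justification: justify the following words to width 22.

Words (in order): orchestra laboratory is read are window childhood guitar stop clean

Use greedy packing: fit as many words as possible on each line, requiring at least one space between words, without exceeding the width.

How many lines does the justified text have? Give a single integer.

Answer: 4

Derivation:
Line 1: ['orchestra', 'laboratory'] (min_width=20, slack=2)
Line 2: ['is', 'read', 'are', 'window'] (min_width=18, slack=4)
Line 3: ['childhood', 'guitar', 'stop'] (min_width=21, slack=1)
Line 4: ['clean'] (min_width=5, slack=17)
Total lines: 4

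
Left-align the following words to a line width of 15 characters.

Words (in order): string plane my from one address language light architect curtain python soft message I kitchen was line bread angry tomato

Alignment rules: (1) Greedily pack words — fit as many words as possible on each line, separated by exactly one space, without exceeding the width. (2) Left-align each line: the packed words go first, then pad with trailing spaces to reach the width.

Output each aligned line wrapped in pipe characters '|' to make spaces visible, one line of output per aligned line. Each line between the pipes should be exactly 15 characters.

Answer: |string plane my|
|from one       |
|address        |
|language light |
|architect      |
|curtain python |
|soft message I |
|kitchen was    |
|line bread     |
|angry tomato   |

Derivation:
Line 1: ['string', 'plane', 'my'] (min_width=15, slack=0)
Line 2: ['from', 'one'] (min_width=8, slack=7)
Line 3: ['address'] (min_width=7, slack=8)
Line 4: ['language', 'light'] (min_width=14, slack=1)
Line 5: ['architect'] (min_width=9, slack=6)
Line 6: ['curtain', 'python'] (min_width=14, slack=1)
Line 7: ['soft', 'message', 'I'] (min_width=14, slack=1)
Line 8: ['kitchen', 'was'] (min_width=11, slack=4)
Line 9: ['line', 'bread'] (min_width=10, slack=5)
Line 10: ['angry', 'tomato'] (min_width=12, slack=3)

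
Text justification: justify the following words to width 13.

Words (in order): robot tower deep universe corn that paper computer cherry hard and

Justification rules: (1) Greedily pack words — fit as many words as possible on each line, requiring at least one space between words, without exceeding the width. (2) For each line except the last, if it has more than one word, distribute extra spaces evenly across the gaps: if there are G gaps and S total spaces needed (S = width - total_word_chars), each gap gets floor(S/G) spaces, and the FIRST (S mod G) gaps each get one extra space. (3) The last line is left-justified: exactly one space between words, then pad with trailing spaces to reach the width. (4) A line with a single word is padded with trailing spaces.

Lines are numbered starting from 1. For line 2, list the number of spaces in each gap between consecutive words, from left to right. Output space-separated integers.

Line 1: ['robot', 'tower'] (min_width=11, slack=2)
Line 2: ['deep', 'universe'] (min_width=13, slack=0)
Line 3: ['corn', 'that'] (min_width=9, slack=4)
Line 4: ['paper'] (min_width=5, slack=8)
Line 5: ['computer'] (min_width=8, slack=5)
Line 6: ['cherry', 'hard'] (min_width=11, slack=2)
Line 7: ['and'] (min_width=3, slack=10)

Answer: 1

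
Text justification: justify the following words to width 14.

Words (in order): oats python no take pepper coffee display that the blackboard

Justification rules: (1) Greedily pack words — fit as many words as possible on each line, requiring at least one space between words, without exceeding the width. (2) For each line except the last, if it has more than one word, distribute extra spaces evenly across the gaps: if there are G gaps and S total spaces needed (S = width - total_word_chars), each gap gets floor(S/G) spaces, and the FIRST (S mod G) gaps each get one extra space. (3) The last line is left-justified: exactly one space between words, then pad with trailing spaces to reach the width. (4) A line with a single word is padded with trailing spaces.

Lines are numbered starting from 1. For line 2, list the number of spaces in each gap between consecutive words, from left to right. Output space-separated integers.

Answer: 4

Derivation:
Line 1: ['oats', 'python', 'no'] (min_width=14, slack=0)
Line 2: ['take', 'pepper'] (min_width=11, slack=3)
Line 3: ['coffee', 'display'] (min_width=14, slack=0)
Line 4: ['that', 'the'] (min_width=8, slack=6)
Line 5: ['blackboard'] (min_width=10, slack=4)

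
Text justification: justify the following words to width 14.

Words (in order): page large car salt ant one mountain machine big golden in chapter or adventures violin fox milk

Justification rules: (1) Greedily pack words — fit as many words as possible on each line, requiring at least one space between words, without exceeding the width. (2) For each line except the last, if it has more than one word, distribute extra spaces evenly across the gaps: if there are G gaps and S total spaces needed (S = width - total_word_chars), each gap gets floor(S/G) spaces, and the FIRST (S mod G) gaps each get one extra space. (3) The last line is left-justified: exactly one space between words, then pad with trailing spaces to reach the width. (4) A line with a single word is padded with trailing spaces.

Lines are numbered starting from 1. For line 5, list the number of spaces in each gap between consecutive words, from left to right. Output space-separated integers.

Line 1: ['page', 'large', 'car'] (min_width=14, slack=0)
Line 2: ['salt', 'ant', 'one'] (min_width=12, slack=2)
Line 3: ['mountain'] (min_width=8, slack=6)
Line 4: ['machine', 'big'] (min_width=11, slack=3)
Line 5: ['golden', 'in'] (min_width=9, slack=5)
Line 6: ['chapter', 'or'] (min_width=10, slack=4)
Line 7: ['adventures'] (min_width=10, slack=4)
Line 8: ['violin', 'fox'] (min_width=10, slack=4)
Line 9: ['milk'] (min_width=4, slack=10)

Answer: 6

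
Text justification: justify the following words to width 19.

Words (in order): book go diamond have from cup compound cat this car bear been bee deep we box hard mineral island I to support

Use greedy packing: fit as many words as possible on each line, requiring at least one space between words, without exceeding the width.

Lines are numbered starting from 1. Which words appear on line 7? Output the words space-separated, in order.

Line 1: ['book', 'go', 'diamond'] (min_width=15, slack=4)
Line 2: ['have', 'from', 'cup'] (min_width=13, slack=6)
Line 3: ['compound', 'cat', 'this'] (min_width=17, slack=2)
Line 4: ['car', 'bear', 'been', 'bee'] (min_width=17, slack=2)
Line 5: ['deep', 'we', 'box', 'hard'] (min_width=16, slack=3)
Line 6: ['mineral', 'island', 'I', 'to'] (min_width=19, slack=0)
Line 7: ['support'] (min_width=7, slack=12)

Answer: support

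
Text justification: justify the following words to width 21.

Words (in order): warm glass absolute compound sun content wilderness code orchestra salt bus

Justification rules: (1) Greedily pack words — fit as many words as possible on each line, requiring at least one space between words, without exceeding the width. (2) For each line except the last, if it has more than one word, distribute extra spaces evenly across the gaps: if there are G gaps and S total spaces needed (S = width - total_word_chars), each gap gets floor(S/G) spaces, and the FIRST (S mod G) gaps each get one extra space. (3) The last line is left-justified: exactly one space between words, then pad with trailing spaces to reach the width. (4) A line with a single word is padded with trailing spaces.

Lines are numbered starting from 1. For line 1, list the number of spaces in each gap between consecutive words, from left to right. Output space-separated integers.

Line 1: ['warm', 'glass', 'absolute'] (min_width=19, slack=2)
Line 2: ['compound', 'sun', 'content'] (min_width=20, slack=1)
Line 3: ['wilderness', 'code'] (min_width=15, slack=6)
Line 4: ['orchestra', 'salt', 'bus'] (min_width=18, slack=3)

Answer: 2 2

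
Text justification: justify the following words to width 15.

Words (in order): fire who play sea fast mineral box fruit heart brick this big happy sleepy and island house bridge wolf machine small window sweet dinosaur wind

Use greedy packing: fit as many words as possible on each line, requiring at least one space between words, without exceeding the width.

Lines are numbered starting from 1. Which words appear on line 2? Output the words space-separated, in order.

Line 1: ['fire', 'who', 'play'] (min_width=13, slack=2)
Line 2: ['sea', 'fast'] (min_width=8, slack=7)
Line 3: ['mineral', 'box'] (min_width=11, slack=4)
Line 4: ['fruit', 'heart'] (min_width=11, slack=4)
Line 5: ['brick', 'this', 'big'] (min_width=14, slack=1)
Line 6: ['happy', 'sleepy'] (min_width=12, slack=3)
Line 7: ['and', 'island'] (min_width=10, slack=5)
Line 8: ['house', 'bridge'] (min_width=12, slack=3)
Line 9: ['wolf', 'machine'] (min_width=12, slack=3)
Line 10: ['small', 'window'] (min_width=12, slack=3)
Line 11: ['sweet', 'dinosaur'] (min_width=14, slack=1)
Line 12: ['wind'] (min_width=4, slack=11)

Answer: sea fast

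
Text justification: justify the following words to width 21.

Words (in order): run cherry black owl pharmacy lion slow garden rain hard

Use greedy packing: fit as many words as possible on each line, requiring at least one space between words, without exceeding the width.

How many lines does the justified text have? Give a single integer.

Line 1: ['run', 'cherry', 'black', 'owl'] (min_width=20, slack=1)
Line 2: ['pharmacy', 'lion', 'slow'] (min_width=18, slack=3)
Line 3: ['garden', 'rain', 'hard'] (min_width=16, slack=5)
Total lines: 3

Answer: 3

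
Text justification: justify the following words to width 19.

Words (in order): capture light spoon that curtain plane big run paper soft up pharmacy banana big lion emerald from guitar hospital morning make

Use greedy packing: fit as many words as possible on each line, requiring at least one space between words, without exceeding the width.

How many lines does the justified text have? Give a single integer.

Line 1: ['capture', 'light', 'spoon'] (min_width=19, slack=0)
Line 2: ['that', 'curtain', 'plane'] (min_width=18, slack=1)
Line 3: ['big', 'run', 'paper', 'soft'] (min_width=18, slack=1)
Line 4: ['up', 'pharmacy', 'banana'] (min_width=18, slack=1)
Line 5: ['big', 'lion', 'emerald'] (min_width=16, slack=3)
Line 6: ['from', 'guitar'] (min_width=11, slack=8)
Line 7: ['hospital', 'morning'] (min_width=16, slack=3)
Line 8: ['make'] (min_width=4, slack=15)
Total lines: 8

Answer: 8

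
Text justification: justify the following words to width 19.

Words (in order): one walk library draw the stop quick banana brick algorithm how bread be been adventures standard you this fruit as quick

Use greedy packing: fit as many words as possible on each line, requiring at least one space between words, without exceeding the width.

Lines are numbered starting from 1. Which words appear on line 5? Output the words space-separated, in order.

Answer: be been adventures

Derivation:
Line 1: ['one', 'walk', 'library'] (min_width=16, slack=3)
Line 2: ['draw', 'the', 'stop', 'quick'] (min_width=19, slack=0)
Line 3: ['banana', 'brick'] (min_width=12, slack=7)
Line 4: ['algorithm', 'how', 'bread'] (min_width=19, slack=0)
Line 5: ['be', 'been', 'adventures'] (min_width=18, slack=1)
Line 6: ['standard', 'you', 'this'] (min_width=17, slack=2)
Line 7: ['fruit', 'as', 'quick'] (min_width=14, slack=5)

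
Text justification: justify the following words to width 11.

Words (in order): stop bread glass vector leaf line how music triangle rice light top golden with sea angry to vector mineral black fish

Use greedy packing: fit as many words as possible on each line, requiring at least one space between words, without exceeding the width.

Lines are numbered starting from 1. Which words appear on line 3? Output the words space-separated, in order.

Line 1: ['stop', 'bread'] (min_width=10, slack=1)
Line 2: ['glass'] (min_width=5, slack=6)
Line 3: ['vector', 'leaf'] (min_width=11, slack=0)
Line 4: ['line', 'how'] (min_width=8, slack=3)
Line 5: ['music'] (min_width=5, slack=6)
Line 6: ['triangle'] (min_width=8, slack=3)
Line 7: ['rice', 'light'] (min_width=10, slack=1)
Line 8: ['top', 'golden'] (min_width=10, slack=1)
Line 9: ['with', 'sea'] (min_width=8, slack=3)
Line 10: ['angry', 'to'] (min_width=8, slack=3)
Line 11: ['vector'] (min_width=6, slack=5)
Line 12: ['mineral'] (min_width=7, slack=4)
Line 13: ['black', 'fish'] (min_width=10, slack=1)

Answer: vector leaf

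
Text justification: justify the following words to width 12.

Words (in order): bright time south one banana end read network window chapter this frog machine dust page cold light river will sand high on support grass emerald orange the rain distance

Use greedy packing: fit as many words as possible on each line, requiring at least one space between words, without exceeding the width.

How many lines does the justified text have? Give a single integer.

Line 1: ['bright', 'time'] (min_width=11, slack=1)
Line 2: ['south', 'one'] (min_width=9, slack=3)
Line 3: ['banana', 'end'] (min_width=10, slack=2)
Line 4: ['read', 'network'] (min_width=12, slack=0)
Line 5: ['window'] (min_width=6, slack=6)
Line 6: ['chapter', 'this'] (min_width=12, slack=0)
Line 7: ['frog', 'machine'] (min_width=12, slack=0)
Line 8: ['dust', 'page'] (min_width=9, slack=3)
Line 9: ['cold', 'light'] (min_width=10, slack=2)
Line 10: ['river', 'will'] (min_width=10, slack=2)
Line 11: ['sand', 'high', 'on'] (min_width=12, slack=0)
Line 12: ['support'] (min_width=7, slack=5)
Line 13: ['grass'] (min_width=5, slack=7)
Line 14: ['emerald'] (min_width=7, slack=5)
Line 15: ['orange', 'the'] (min_width=10, slack=2)
Line 16: ['rain'] (min_width=4, slack=8)
Line 17: ['distance'] (min_width=8, slack=4)
Total lines: 17

Answer: 17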